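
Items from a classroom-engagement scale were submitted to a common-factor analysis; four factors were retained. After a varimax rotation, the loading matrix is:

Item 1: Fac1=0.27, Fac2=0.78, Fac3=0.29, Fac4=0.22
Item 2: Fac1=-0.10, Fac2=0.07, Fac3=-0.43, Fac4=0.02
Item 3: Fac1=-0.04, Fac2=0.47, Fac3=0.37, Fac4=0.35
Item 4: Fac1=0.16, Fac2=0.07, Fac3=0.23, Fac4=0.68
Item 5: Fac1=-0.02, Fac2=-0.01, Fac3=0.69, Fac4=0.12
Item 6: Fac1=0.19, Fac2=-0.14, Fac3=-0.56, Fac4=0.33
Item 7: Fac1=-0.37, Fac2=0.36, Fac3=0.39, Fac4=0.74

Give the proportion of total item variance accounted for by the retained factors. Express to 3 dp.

Communalities: 0.8138, 0.2002, 0.4819, 0.5458, 0.4910, 0.4782, 0.9662; Σh² = 3.9771.
Total variance with 7 standardized items is 7, so the solution explains 3.9771/7 = 0.5682.

0.568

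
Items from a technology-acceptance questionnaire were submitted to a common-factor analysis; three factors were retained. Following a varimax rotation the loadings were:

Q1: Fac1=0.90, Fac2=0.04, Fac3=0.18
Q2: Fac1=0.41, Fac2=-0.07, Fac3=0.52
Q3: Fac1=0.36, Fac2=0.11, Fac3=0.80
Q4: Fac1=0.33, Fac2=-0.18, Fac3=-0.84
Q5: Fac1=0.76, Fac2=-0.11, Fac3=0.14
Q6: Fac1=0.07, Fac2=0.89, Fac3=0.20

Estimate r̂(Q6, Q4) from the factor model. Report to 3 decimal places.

r̂ = Σ λ_i·λ_j across factors = (0.07)(0.33) + (0.89)(-0.18) + (0.20)(-0.84)
  = +0.0231 -0.1602 -0.1680 = -0.3051

-0.305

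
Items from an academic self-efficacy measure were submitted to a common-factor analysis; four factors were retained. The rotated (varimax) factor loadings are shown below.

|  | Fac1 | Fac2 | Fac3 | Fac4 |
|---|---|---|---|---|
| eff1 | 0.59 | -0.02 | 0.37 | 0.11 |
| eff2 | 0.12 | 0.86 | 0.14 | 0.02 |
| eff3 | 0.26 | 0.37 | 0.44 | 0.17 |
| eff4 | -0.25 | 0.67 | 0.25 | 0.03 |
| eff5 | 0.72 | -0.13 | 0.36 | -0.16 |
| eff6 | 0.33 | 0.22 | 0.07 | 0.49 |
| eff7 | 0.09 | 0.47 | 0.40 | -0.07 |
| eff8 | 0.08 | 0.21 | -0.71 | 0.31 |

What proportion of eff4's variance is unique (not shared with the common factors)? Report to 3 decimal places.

0.425

h² = (-0.25)² + 0.67² + 0.25² + 0.03² = 0.0625 + 0.4489 + 0.0625 + 0.0009 = 0.5748
Uniqueness u² = 1 − h² = 1 − 0.5748 = 0.4252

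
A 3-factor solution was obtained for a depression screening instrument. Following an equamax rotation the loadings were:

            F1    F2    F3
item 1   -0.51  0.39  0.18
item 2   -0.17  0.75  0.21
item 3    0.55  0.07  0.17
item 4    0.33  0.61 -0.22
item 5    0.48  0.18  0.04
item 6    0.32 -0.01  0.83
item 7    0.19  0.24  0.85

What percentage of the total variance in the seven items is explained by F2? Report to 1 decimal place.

SS loadings for F2 = 0.39² + 0.75² + 0.07² + 0.61² + 0.18² + (-0.01)² + 0.24² = 1.1817
With 7 standardized items, total variance = 7. Proportion = 1.1817/7 = 0.1688 → 16.88%.

16.9%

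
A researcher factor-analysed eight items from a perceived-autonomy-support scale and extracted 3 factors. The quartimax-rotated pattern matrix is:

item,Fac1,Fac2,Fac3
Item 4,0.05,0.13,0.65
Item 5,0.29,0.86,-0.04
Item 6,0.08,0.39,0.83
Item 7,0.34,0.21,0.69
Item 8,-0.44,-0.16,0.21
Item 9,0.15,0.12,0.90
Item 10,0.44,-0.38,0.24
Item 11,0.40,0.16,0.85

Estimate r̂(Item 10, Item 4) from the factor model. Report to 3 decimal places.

0.129

r̂ = Σ λ_i·λ_j across factors = (0.44)(0.05) + (-0.38)(0.13) + (0.24)(0.65)
  = +0.0220 -0.0494 +0.1560 = 0.1286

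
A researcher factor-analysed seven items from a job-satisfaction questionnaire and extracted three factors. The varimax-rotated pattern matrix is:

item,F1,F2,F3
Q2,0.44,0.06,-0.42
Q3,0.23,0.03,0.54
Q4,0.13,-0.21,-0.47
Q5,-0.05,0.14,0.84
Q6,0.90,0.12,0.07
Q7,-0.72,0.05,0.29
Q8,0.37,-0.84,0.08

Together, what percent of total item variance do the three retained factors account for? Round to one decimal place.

Communalities: 0.3736, 0.3454, 0.2819, 0.7277, 0.8293, 0.6050, 0.8489; Σh² = 4.0118.
Total variance with 7 standardized items is 7, so the solution explains 4.0118/7 = 0.5731 = 57.31%.

57.3%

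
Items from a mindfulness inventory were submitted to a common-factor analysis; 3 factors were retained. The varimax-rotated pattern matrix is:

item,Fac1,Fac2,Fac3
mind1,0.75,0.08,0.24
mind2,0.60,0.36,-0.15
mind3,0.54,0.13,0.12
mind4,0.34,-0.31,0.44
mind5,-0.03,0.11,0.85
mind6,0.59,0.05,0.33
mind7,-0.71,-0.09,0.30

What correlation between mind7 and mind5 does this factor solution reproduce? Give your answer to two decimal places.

0.27

r̂ = Σ λ_i·λ_j across factors = (-0.71)(-0.03) + (-0.09)(0.11) + (0.30)(0.85)
  = +0.0213 -0.0099 +0.2550 = 0.2664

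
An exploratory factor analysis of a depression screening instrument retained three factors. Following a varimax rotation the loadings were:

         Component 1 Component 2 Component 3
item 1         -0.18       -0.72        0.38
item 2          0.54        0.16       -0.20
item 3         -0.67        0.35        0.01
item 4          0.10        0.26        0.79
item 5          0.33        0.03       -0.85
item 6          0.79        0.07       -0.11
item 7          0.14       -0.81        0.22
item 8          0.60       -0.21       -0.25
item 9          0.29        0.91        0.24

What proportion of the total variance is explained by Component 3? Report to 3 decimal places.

SS loadings for Component 3 = 0.38² + (-0.20)² + 0.01² + 0.79² + (-0.85)² + (-0.11)² + 0.22² + (-0.25)² + 0.24² = 1.7117
Proportion of variance = 1.7117 / 9 = 0.1902.

0.190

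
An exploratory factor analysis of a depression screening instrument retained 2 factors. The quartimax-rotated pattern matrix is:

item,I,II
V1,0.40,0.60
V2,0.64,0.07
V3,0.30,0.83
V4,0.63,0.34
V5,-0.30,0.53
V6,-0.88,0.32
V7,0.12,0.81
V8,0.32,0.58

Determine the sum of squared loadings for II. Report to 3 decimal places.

2.545

SS loadings for II = 0.60² + 0.07² + 0.83² + 0.34² + 0.53² + 0.32² + 0.81² + 0.58² = 0.3600 + 0.0049 + 0.6889 + 0.1156 + 0.2809 + 0.1024 + 0.6561 + 0.3364 = 2.5452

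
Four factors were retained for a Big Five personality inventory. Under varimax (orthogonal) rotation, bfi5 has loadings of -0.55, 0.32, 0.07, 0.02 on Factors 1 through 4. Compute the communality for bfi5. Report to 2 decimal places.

h² = (-0.55)² + 0.32² + 0.07² + 0.02² = 0.3025 + 0.1024 + 0.0049 + 0.0004 = 0.4102

0.41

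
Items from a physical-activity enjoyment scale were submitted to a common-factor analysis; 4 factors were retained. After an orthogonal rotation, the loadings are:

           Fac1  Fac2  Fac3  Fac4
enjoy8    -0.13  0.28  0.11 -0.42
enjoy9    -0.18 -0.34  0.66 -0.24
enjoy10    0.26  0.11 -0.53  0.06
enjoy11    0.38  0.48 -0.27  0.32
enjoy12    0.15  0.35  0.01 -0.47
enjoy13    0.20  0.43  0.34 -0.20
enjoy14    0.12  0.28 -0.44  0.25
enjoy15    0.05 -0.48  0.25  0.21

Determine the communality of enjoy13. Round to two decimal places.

h² = 0.20² + 0.43² + 0.34² + (-0.20)² = 0.0400 + 0.1849 + 0.1156 + 0.0400 = 0.3805

0.38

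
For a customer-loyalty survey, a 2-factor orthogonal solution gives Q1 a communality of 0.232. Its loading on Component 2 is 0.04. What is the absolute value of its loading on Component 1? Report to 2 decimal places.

0.48

Under orthogonal rotation h² = Σλ², so λ_Component 1² = h² − (0.0016) = 0.232 − 0.0016 = 0.2304.
|λ| = √0.2304 = 0.4800.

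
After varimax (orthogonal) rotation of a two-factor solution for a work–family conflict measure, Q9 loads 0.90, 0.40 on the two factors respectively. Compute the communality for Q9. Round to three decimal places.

h² = 0.90² + 0.40² = 0.8100 + 0.1600 = 0.9700

0.970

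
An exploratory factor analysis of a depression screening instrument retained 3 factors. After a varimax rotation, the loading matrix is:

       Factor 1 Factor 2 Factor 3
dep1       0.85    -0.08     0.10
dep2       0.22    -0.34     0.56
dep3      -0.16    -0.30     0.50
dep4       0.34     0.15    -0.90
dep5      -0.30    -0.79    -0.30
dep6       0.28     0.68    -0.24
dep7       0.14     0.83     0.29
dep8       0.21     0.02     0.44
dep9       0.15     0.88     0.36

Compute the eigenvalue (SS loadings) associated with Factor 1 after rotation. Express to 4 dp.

SS loadings for Factor 1 = 0.85² + 0.22² + (-0.16)² + 0.34² + (-0.30)² + 0.28² + 0.14² + 0.21² + 0.15² = 0.7225 + 0.0484 + 0.0256 + 0.1156 + 0.0900 + 0.0784 + 0.0196 + 0.0441 + 0.0225 = 1.1667

1.1667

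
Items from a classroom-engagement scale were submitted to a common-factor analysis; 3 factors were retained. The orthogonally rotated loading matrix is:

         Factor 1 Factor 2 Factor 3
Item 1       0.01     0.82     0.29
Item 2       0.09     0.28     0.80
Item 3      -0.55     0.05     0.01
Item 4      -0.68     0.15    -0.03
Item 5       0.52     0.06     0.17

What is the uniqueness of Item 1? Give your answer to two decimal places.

0.24

h² = 0.01² + 0.82² + 0.29² = 0.0001 + 0.6724 + 0.0841 = 0.7566
Uniqueness u² = 1 − h² = 1 − 0.7566 = 0.2434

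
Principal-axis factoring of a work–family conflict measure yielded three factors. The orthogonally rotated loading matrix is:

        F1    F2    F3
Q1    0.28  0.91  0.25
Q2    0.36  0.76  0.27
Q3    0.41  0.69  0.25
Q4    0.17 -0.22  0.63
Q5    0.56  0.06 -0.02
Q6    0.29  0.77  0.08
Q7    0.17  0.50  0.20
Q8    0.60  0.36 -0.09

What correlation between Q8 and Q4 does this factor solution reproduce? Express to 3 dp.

-0.034

r̂ = Σ λ_i·λ_j across factors = (0.60)(0.17) + (0.36)(-0.22) + (-0.09)(0.63)
  = +0.1020 -0.0792 -0.0567 = -0.0339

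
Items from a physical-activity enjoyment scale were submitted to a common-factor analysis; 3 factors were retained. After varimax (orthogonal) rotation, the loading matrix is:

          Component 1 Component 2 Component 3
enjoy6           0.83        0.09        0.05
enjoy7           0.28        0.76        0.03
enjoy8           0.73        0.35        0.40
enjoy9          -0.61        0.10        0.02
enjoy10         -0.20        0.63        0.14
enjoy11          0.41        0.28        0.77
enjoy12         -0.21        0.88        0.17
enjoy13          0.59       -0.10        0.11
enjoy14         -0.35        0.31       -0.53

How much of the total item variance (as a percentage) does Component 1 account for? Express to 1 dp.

26.6%

SS loadings for Component 1 = 0.83² + 0.28² + 0.73² + (-0.61)² + (-0.20)² + 0.41² + (-0.21)² + 0.59² + (-0.35)² = 2.3951
With 9 standardized items, total variance = 9. Proportion = 2.3951/9 = 0.2661 → 26.61%.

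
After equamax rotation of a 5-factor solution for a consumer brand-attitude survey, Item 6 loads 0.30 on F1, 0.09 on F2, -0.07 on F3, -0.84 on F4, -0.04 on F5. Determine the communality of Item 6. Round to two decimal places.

h² = 0.30² + 0.09² + (-0.07)² + (-0.84)² + (-0.04)² = 0.0900 + 0.0081 + 0.0049 + 0.7056 + 0.0016 = 0.8102

0.81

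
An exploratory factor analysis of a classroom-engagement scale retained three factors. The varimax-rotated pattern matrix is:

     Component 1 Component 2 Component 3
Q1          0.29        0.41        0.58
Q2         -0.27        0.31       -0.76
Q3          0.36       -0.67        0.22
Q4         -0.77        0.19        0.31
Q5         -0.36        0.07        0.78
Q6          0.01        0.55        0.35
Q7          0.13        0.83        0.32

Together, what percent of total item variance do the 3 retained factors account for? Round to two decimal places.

SS loadings by factor: 1.0261, 1.7455, 1.8918; total = 4.6634.
Total variance with 7 standardized items is 7, so the solution explains 4.6634/7 = 0.6662 = 66.62%.

66.62%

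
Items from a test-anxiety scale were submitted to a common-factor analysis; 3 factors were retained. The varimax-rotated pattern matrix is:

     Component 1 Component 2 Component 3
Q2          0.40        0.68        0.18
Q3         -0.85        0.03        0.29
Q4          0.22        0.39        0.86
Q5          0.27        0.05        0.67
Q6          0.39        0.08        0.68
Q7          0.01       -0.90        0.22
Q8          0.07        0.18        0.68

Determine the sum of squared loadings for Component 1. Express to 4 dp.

SS loadings for Component 1 = 0.40² + (-0.85)² + 0.22² + 0.27² + 0.39² + 0.01² + 0.07² = 0.1600 + 0.7225 + 0.0484 + 0.0729 + 0.1521 + 0.0001 + 0.0049 = 1.1609

1.1609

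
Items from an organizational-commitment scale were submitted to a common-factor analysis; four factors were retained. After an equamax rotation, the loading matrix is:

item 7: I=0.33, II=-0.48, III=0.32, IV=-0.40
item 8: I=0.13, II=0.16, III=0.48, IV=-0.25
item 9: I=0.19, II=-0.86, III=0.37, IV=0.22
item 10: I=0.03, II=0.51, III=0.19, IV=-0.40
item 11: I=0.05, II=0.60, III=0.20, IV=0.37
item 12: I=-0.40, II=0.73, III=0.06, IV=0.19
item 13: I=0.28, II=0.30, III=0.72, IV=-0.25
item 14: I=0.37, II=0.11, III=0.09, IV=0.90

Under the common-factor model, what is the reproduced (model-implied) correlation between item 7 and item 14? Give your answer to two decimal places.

-0.26

r̂ = Σ λ_i·λ_j across factors = (0.33)(0.37) + (-0.48)(0.11) + (0.32)(0.09) + (-0.40)(0.90)
  = +0.1221 -0.0528 +0.0288 -0.3600 = -0.2619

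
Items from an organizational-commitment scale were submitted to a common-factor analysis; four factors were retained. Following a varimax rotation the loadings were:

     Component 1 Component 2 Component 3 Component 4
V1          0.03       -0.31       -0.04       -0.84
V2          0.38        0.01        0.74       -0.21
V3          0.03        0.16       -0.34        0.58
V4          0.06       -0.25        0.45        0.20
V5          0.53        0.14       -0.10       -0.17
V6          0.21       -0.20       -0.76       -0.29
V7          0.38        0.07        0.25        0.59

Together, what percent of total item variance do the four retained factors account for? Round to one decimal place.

56.8%

SS loadings by factor: 0.6192, 0.2488, 1.5174, 1.5872; total = 3.9726.
Total variance with 7 standardized items is 7, so the solution explains 3.9726/7 = 0.5675 = 56.75%.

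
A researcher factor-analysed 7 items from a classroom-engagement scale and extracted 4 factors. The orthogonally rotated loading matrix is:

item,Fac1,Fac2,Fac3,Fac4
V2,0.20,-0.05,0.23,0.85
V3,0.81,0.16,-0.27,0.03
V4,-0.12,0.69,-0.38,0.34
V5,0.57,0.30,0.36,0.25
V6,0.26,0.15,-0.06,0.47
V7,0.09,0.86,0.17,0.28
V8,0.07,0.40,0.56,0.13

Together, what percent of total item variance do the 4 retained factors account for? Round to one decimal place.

65.7%

SS loadings by factor: 1.1160, 1.5163, 0.7459, 1.2177; total = 4.5959.
Total variance with 7 standardized items is 7, so the solution explains 4.5959/7 = 0.6566 = 65.66%.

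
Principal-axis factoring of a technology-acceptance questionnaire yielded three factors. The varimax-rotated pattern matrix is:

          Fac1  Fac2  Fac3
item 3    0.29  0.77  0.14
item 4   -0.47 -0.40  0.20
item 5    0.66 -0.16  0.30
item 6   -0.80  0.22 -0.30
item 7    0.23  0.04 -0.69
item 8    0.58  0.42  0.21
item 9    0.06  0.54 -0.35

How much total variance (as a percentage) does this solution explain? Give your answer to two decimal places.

Communalities: 0.6966, 0.4209, 0.5512, 0.7784, 0.5306, 0.5569, 0.4177; Σh² = 3.9523.
Total variance with 7 standardized items is 7, so the solution explains 3.9523/7 = 0.5646 = 56.46%.

56.46%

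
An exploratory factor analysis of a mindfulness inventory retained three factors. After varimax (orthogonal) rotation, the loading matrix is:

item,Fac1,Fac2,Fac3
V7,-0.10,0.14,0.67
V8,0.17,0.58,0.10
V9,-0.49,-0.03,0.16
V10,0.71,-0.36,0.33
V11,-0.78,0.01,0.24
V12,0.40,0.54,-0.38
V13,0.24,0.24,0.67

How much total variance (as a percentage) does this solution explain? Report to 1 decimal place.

Communalities: 0.4785, 0.3753, 0.2666, 0.7426, 0.6661, 0.5960, 0.5641; Σh² = 3.6892.
Total variance with 7 standardized items is 7, so the solution explains 3.6892/7 = 0.5270 = 52.70%.

52.7%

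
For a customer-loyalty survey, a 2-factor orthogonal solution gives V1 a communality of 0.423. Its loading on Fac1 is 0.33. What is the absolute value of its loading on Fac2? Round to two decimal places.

0.56

Under orthogonal rotation h² = Σλ², so λ_Fac2² = h² − (0.1089) = 0.423 − 0.1089 = 0.3141.
|λ| = √0.3141 = 0.5604.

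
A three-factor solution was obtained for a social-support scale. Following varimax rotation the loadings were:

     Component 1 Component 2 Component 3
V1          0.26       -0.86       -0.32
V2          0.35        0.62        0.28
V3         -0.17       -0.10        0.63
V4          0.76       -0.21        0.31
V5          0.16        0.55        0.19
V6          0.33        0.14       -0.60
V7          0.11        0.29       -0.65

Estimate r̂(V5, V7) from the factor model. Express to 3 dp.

r̂ = Σ λ_i·λ_j across factors = (0.16)(0.11) + (0.55)(0.29) + (0.19)(-0.65)
  = +0.0176 +0.1595 -0.1235 = 0.0536

0.054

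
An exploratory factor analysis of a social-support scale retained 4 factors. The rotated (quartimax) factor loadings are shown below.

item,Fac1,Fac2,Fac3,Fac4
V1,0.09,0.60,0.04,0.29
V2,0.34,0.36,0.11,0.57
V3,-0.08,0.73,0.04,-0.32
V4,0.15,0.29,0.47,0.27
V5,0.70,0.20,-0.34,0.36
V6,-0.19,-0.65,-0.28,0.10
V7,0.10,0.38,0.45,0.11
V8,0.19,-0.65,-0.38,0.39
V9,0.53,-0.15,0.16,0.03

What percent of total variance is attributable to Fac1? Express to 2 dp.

SS loadings for Fac1 = 0.09² + 0.34² + (-0.08)² + 0.15² + 0.70² + (-0.19)² + 0.10² + 0.19² + 0.53² = 1.0057
With 9 standardized items, total variance = 9. Proportion = 1.0057/9 = 0.1117 → 11.17%.

11.17%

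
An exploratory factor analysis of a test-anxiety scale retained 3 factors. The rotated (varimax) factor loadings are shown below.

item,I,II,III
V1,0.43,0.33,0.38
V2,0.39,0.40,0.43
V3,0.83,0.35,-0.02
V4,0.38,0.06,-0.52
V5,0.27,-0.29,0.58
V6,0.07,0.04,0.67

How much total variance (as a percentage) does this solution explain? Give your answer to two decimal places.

Communalities: 0.4382, 0.4970, 0.8118, 0.4184, 0.4934, 0.4554; Σh² = 3.1142.
Total variance with 6 standardized items is 6, so the solution explains 3.1142/6 = 0.5190 = 51.90%.

51.90%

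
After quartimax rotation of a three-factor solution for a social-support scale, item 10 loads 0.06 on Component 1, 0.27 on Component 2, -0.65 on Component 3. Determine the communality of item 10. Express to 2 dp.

h² = 0.06² + 0.27² + (-0.65)² = 0.0036 + 0.0729 + 0.4225 = 0.4990

0.50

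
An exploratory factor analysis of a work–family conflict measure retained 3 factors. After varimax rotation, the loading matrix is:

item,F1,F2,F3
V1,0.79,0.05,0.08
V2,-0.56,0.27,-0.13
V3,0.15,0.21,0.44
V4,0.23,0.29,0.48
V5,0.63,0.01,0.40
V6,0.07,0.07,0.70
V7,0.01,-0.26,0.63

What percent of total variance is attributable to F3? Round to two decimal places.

21.35%

SS loadings for F3 = 0.08² + (-0.13)² + 0.44² + 0.48² + 0.40² + 0.70² + 0.63² = 1.4942
With 7 standardized items, total variance = 7. Proportion = 1.4942/7 = 0.2135 → 21.35%.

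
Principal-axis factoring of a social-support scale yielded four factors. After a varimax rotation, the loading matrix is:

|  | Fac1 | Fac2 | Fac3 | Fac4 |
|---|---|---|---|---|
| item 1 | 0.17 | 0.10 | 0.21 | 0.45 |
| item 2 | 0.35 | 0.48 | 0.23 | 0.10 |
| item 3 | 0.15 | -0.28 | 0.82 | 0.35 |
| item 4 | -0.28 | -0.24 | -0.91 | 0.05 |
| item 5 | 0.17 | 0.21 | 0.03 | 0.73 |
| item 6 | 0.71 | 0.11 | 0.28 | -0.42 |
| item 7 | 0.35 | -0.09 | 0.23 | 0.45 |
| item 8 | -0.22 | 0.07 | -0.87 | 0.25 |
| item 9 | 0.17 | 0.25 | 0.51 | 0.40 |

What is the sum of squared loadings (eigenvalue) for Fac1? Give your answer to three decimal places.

0.985

SS loadings for Fac1 = 0.17² + 0.35² + 0.15² + (-0.28)² + 0.17² + 0.71² + 0.35² + (-0.22)² + 0.17² = 0.0289 + 0.1225 + 0.0225 + 0.0784 + 0.0289 + 0.5041 + 0.1225 + 0.0484 + 0.0289 = 0.9851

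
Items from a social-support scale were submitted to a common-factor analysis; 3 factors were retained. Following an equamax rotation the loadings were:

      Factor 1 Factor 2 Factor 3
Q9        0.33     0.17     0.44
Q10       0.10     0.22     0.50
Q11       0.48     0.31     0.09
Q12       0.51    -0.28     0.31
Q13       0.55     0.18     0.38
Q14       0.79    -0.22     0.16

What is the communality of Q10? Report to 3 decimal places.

0.308

h² = 0.10² + 0.22² + 0.50² = 0.0100 + 0.0484 + 0.2500 = 0.3084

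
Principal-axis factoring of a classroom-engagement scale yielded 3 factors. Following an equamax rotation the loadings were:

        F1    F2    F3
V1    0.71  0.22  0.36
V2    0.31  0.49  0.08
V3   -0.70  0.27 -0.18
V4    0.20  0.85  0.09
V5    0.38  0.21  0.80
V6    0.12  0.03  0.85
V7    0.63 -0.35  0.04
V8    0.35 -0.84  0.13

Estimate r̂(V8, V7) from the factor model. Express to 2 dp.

0.52

r̂ = Σ λ_i·λ_j across factors = (0.35)(0.63) + (-0.84)(-0.35) + (0.13)(0.04)
  = +0.2205 +0.2940 +0.0052 = 0.5197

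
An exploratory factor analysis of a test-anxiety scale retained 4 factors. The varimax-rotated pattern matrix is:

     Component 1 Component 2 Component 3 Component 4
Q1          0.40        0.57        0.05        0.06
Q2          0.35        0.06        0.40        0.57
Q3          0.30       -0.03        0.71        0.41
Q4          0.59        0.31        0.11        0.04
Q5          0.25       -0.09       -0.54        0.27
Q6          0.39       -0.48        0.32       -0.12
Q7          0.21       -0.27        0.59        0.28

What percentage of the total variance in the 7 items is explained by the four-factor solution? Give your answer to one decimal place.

SS loadings by factor: 0.9793, 0.7369, 1.4208, 0.6639; total = 3.8009.
Total variance with 7 standardized items is 7, so the solution explains 3.8009/7 = 0.5430 = 54.30%.

54.3%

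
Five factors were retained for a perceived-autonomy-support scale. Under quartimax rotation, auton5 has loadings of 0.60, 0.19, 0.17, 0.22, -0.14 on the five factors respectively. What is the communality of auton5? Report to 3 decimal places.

0.493

h² = 0.60² + 0.19² + 0.17² + 0.22² + (-0.14)² = 0.3600 + 0.0361 + 0.0289 + 0.0484 + 0.0196 = 0.4930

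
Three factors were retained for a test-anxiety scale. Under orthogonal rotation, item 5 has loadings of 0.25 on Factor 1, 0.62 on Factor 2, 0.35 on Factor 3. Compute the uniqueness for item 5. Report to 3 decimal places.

h² = 0.25² + 0.62² + 0.35² = 0.0625 + 0.3844 + 0.1225 = 0.5694
Uniqueness u² = 1 − h² = 1 − 0.5694 = 0.4306

0.431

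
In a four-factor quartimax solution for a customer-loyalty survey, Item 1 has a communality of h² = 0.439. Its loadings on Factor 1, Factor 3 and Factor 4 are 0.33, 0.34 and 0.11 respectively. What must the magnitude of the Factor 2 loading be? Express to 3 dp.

0.450

Under orthogonal rotation h² = Σλ², so λ_Factor 2² = h² − (0.2366) = 0.439 − 0.2366 = 0.2024.
|λ| = √0.2024 = 0.4499.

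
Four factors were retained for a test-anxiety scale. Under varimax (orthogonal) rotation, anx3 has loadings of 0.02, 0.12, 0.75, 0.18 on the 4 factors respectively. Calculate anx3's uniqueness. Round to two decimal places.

h² = 0.02² + 0.12² + 0.75² + 0.18² = 0.0004 + 0.0144 + 0.5625 + 0.0324 = 0.6097
Uniqueness u² = 1 − h² = 1 − 0.6097 = 0.3903

0.39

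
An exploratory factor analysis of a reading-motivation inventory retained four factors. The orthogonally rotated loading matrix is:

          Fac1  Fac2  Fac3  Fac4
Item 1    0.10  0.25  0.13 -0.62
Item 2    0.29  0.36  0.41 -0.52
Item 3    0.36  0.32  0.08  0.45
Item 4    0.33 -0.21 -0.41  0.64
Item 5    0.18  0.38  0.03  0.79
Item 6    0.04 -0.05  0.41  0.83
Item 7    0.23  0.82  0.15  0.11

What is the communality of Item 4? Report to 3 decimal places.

0.731

h² = 0.33² + (-0.21)² + (-0.41)² + 0.64² = 0.1089 + 0.0441 + 0.1681 + 0.4096 = 0.7307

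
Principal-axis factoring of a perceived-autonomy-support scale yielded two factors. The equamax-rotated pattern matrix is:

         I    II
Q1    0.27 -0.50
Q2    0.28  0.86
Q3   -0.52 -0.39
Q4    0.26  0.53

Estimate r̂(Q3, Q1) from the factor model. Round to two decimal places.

0.05

r̂ = Σ λ_i·λ_j across factors = (-0.52)(0.27) + (-0.39)(-0.50)
  = -0.1404 +0.1950 = 0.0546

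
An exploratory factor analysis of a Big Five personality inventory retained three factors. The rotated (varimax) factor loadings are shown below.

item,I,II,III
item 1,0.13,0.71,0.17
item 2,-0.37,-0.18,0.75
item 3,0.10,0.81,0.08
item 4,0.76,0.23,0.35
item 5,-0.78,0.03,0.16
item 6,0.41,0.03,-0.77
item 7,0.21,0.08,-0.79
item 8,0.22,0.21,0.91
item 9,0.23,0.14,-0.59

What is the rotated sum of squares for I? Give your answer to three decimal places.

1.663

SS loadings for I = 0.13² + (-0.37)² + 0.10² + 0.76² + (-0.78)² + 0.41² + 0.21² + 0.22² + 0.23² = 0.0169 + 0.1369 + 0.0100 + 0.5776 + 0.6084 + 0.1681 + 0.0441 + 0.0484 + 0.0529 = 1.6633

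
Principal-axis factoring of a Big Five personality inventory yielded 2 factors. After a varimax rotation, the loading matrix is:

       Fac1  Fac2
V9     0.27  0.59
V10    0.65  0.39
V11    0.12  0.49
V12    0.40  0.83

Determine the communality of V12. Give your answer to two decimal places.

h² = 0.40² + 0.83² = 0.1600 + 0.6889 = 0.8489

0.85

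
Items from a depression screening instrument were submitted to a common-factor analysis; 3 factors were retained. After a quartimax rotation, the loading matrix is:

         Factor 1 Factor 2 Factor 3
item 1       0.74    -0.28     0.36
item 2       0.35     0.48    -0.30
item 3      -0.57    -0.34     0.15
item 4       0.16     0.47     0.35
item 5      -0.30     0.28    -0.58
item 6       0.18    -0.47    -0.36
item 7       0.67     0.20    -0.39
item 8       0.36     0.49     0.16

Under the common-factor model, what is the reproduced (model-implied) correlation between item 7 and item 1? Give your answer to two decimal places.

0.30

r̂ = Σ λ_i·λ_j across factors = (0.67)(0.74) + (0.20)(-0.28) + (-0.39)(0.36)
  = +0.4958 -0.0560 -0.1404 = 0.2994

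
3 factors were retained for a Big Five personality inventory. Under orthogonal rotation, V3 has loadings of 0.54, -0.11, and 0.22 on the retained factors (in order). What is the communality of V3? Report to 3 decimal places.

h² = 0.54² + (-0.11)² + 0.22² = 0.2916 + 0.0121 + 0.0484 = 0.3521

0.352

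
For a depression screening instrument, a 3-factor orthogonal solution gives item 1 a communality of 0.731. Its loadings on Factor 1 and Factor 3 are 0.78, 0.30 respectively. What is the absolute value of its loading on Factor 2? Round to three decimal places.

0.181

Under orthogonal rotation h² = Σλ², so λ_Factor 2² = h² − (0.6984) = 0.731 − 0.6984 = 0.0326.
|λ| = √0.0326 = 0.1806.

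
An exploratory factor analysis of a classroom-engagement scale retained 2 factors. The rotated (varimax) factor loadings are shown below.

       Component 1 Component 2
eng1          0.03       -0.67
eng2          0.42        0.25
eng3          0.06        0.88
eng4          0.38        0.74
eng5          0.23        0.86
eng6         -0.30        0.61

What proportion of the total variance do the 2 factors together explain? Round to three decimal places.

Communalities: 0.4498, 0.2389, 0.7780, 0.6920, 0.7925, 0.4621; Σh² = 3.4133.
Total variance with 6 standardized items is 6, so the solution explains 3.4133/6 = 0.5689.

0.569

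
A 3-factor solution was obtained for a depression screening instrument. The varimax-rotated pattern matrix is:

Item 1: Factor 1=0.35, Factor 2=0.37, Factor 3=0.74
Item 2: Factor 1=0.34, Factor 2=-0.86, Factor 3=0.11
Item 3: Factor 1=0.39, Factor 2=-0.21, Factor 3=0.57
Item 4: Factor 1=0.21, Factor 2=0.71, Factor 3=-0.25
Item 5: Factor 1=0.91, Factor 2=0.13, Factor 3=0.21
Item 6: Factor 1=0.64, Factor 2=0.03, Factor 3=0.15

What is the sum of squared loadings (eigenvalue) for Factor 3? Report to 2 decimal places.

SS loadings for Factor 3 = 0.74² + 0.11² + 0.57² + (-0.25)² + 0.21² + 0.15² = 0.5476 + 0.0121 + 0.3249 + 0.0625 + 0.0441 + 0.0225 = 1.0137

1.01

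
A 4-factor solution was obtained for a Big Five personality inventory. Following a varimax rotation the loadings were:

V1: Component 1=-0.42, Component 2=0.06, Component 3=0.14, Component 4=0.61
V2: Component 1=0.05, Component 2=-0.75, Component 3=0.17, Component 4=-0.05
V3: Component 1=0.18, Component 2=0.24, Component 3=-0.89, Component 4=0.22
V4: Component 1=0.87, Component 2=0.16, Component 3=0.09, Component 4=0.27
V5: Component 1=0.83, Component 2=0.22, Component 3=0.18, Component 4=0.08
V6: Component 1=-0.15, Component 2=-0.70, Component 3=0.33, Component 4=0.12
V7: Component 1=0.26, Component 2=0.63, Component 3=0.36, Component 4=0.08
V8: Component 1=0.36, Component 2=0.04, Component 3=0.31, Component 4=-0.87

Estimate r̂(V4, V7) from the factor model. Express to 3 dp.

0.381

r̂ = Σ λ_i·λ_j across factors = (0.87)(0.26) + (0.16)(0.63) + (0.09)(0.36) + (0.27)(0.08)
  = +0.2262 +0.1008 +0.0324 +0.0216 = 0.3810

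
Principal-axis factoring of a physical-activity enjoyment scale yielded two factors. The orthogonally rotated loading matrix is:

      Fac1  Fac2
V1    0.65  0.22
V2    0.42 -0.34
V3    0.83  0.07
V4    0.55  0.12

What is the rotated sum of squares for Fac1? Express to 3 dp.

1.590

SS loadings for Fac1 = 0.65² + 0.42² + 0.83² + 0.55² = 0.4225 + 0.1764 + 0.6889 + 0.3025 = 1.5903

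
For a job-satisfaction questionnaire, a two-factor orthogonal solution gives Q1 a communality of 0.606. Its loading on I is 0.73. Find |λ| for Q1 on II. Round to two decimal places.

Under orthogonal rotation h² = Σλ², so λ_II² = h² − (0.5329) = 0.606 − 0.5329 = 0.0731.
|λ| = √0.0731 = 0.2704.

0.27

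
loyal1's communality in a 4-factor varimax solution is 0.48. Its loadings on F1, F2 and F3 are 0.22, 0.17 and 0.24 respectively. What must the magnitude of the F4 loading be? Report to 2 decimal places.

0.59

Under orthogonal rotation h² = Σλ², so λ_F4² = h² − (0.1349) = 0.48 − 0.1349 = 0.3451.
|λ| = √0.3451 = 0.5875.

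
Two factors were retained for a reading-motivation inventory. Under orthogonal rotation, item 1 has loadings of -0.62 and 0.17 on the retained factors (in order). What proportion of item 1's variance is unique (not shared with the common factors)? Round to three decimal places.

0.587

h² = (-0.62)² + 0.17² = 0.3844 + 0.0289 = 0.4133
Uniqueness u² = 1 − h² = 1 − 0.4133 = 0.5867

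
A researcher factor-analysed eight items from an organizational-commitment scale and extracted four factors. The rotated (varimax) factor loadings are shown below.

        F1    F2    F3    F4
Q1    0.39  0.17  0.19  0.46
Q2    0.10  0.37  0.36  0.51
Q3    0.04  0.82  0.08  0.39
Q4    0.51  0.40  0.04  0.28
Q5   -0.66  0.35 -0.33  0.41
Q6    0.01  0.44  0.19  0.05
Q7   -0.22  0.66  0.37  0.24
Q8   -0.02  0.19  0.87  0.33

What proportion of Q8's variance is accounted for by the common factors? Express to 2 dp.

h² = (-0.02)² + 0.19² + 0.87² + 0.33² = 0.0004 + 0.0361 + 0.7569 + 0.1089 = 0.9023

0.90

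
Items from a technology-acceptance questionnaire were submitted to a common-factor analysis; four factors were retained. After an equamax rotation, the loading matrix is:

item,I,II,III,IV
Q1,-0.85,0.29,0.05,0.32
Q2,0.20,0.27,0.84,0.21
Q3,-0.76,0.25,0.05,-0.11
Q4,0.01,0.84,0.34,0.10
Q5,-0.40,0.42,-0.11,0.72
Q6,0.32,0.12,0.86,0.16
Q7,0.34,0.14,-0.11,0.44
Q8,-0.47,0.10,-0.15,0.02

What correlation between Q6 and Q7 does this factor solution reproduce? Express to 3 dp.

r̂ = Σ λ_i·λ_j across factors = (0.32)(0.34) + (0.12)(0.14) + (0.86)(-0.11) + (0.16)(0.44)
  = +0.1088 +0.0168 -0.0946 +0.0704 = 0.1014

0.101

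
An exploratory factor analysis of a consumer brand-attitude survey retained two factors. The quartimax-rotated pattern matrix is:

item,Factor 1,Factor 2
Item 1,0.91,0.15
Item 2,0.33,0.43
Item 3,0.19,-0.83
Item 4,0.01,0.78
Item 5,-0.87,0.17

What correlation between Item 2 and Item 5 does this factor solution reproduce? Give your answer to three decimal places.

r̂ = Σ λ_i·λ_j across factors = (0.33)(-0.87) + (0.43)(0.17)
  = -0.2871 +0.0731 = -0.2140

-0.214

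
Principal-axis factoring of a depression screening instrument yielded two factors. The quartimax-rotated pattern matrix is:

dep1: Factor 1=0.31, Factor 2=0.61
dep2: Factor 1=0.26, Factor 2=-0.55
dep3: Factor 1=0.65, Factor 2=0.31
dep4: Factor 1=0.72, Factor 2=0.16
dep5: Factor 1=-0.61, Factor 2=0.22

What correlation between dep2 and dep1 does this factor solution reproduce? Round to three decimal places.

-0.255

r̂ = Σ λ_i·λ_j across factors = (0.26)(0.31) + (-0.55)(0.61)
  = +0.0806 -0.3355 = -0.2549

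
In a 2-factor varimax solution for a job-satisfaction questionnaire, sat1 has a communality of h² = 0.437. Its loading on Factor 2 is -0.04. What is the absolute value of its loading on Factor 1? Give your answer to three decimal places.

Under orthogonal rotation h² = Σλ², so λ_Factor 1² = h² − (0.0016) = 0.437 − 0.0016 = 0.4354.
|λ| = √0.4354 = 0.6598.

0.660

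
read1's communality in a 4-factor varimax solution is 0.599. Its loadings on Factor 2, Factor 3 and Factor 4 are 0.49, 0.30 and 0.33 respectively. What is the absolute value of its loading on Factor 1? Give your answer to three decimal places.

Under orthogonal rotation h² = Σλ², so λ_Factor 1² = h² − (0.4390) = 0.599 − 0.4390 = 0.1600.
|λ| = √0.1600 = 0.4000.

0.400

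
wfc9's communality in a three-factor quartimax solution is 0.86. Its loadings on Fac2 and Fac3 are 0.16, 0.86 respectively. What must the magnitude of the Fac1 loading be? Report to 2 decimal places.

Under orthogonal rotation h² = Σλ², so λ_Fac1² = h² − (0.7652) = 0.86 − 0.7652 = 0.0948.
|λ| = √0.0948 = 0.3079.

0.31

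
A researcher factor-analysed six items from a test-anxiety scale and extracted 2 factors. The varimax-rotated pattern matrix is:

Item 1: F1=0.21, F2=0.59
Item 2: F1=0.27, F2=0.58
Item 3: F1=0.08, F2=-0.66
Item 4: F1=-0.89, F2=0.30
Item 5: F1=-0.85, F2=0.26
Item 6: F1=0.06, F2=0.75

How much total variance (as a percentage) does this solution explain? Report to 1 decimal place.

SS loadings by factor: 1.6416, 1.8402; total = 3.4818.
Total variance with 6 standardized items is 6, so the solution explains 3.4818/6 = 0.5803 = 58.03%.

58.0%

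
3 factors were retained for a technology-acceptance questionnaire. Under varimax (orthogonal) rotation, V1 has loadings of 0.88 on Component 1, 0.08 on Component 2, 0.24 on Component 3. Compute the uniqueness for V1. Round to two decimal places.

h² = 0.88² + 0.08² + 0.24² = 0.7744 + 0.0064 + 0.0576 = 0.8384
Uniqueness u² = 1 − h² = 1 − 0.8384 = 0.1616

0.16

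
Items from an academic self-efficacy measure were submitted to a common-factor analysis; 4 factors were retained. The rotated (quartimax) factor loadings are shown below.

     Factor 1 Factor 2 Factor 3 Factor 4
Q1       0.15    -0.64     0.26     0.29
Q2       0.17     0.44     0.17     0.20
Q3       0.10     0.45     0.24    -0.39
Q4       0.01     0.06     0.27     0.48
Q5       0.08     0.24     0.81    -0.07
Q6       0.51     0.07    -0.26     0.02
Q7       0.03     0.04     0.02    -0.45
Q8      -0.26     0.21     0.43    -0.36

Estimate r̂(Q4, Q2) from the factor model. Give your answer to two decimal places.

0.17

r̂ = Σ λ_i·λ_j across factors = (0.01)(0.17) + (0.06)(0.44) + (0.27)(0.17) + (0.48)(0.20)
  = +0.0017 +0.0264 +0.0459 +0.0960 = 0.1700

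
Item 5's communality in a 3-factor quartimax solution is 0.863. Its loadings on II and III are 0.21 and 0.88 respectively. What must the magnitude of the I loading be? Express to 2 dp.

0.21

Under orthogonal rotation h² = Σλ², so λ_I² = h² − (0.8185) = 0.863 − 0.8185 = 0.0445.
|λ| = √0.0445 = 0.2110.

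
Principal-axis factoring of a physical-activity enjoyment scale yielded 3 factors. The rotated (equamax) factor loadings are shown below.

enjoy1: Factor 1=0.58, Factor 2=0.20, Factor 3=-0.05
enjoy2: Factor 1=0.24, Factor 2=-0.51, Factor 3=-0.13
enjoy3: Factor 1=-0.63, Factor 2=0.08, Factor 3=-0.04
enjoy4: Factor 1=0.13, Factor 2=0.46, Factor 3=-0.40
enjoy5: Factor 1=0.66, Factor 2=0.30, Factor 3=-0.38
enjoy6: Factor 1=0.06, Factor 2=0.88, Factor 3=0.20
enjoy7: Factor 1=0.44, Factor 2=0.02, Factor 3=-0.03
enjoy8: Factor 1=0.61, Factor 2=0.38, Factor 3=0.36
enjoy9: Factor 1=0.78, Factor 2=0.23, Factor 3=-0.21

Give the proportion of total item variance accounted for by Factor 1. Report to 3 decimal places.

0.269

SS loadings for Factor 1 = 0.58² + 0.24² + (-0.63)² + 0.13² + 0.66² + 0.06² + 0.44² + 0.61² + 0.78² = 2.4211
Proportion of variance = 2.4211 / 9 = 0.2690.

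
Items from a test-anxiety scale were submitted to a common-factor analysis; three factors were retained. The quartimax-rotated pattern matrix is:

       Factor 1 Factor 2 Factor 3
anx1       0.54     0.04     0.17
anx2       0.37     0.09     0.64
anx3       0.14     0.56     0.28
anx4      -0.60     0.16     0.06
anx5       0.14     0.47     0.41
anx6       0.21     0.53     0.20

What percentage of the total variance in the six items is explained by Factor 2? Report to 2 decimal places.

14.18%

SS loadings for Factor 2 = 0.04² + 0.09² + 0.56² + 0.16² + 0.47² + 0.53² = 0.8507
With 6 standardized items, total variance = 6. Proportion = 0.8507/6 = 0.1418 → 14.18%.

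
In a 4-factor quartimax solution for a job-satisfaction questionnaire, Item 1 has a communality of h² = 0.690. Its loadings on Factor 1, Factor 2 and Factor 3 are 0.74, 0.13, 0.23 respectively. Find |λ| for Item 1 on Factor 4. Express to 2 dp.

0.27

Under orthogonal rotation h² = Σλ², so λ_Factor 4² = h² − (0.6174) = 0.690 − 0.6174 = 0.0726.
|λ| = √0.0726 = 0.2694.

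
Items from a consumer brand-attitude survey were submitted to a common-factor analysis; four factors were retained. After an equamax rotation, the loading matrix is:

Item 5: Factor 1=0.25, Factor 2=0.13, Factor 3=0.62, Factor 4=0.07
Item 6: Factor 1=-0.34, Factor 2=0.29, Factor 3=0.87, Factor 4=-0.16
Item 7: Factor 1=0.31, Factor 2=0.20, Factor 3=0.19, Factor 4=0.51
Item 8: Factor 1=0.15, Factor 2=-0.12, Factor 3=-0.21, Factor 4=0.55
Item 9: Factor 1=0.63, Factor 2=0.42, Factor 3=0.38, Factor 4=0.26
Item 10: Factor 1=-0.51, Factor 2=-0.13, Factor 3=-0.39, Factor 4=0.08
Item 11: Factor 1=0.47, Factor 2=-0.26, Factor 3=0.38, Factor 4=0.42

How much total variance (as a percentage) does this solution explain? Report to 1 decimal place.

SS loadings by factor: 1.1746, 0.4163, 1.6624, 0.8435; total = 4.0968.
Total variance with 7 standardized items is 7, so the solution explains 4.0968/7 = 0.5853 = 58.53%.

58.5%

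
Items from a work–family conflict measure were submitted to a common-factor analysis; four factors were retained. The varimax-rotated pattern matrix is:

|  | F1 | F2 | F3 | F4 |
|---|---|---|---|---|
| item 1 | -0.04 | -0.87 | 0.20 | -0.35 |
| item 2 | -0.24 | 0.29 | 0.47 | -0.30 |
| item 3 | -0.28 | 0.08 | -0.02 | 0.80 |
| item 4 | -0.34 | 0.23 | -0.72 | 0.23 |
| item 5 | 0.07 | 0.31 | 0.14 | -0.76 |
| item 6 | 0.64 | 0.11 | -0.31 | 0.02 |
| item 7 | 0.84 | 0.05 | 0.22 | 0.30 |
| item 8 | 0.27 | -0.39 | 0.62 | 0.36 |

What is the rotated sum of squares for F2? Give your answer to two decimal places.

SS loadings for F2 = (-0.87)² + 0.29² + 0.08² + 0.23² + 0.31² + 0.11² + 0.05² + (-0.39)² = 0.7569 + 0.0841 + 0.0064 + 0.0529 + 0.0961 + 0.0121 + 0.0025 + 0.1521 = 1.1631

1.16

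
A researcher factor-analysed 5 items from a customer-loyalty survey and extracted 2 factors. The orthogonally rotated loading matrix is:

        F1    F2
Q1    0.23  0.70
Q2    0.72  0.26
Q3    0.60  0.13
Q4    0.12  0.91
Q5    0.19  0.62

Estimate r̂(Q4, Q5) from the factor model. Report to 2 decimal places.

0.59

r̂ = Σ λ_i·λ_j across factors = (0.12)(0.19) + (0.91)(0.62)
  = +0.0228 +0.5642 = 0.5870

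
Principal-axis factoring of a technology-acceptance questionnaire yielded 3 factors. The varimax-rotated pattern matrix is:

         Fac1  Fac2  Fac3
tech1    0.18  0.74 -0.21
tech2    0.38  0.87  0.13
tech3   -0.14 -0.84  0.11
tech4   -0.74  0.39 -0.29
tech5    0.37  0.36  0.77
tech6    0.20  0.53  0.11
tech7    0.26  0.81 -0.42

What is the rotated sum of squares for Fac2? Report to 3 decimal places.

SS loadings for Fac2 = 0.74² + 0.87² + (-0.84)² + 0.39² + 0.36² + 0.53² + 0.81² = 0.5476 + 0.7569 + 0.7056 + 0.1521 + 0.1296 + 0.2809 + 0.6561 = 3.2288

3.229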